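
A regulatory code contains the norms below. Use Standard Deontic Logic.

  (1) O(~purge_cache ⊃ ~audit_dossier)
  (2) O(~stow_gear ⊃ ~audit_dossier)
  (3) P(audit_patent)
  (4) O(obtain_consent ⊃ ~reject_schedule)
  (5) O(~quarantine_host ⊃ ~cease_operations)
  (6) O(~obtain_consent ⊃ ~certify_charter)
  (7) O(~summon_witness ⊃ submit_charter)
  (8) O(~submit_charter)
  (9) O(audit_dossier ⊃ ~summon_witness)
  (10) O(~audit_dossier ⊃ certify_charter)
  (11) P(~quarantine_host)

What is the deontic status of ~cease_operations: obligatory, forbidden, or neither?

Premise 5 is O(~quarantine_host ⊃ ~cease_operations), but O(~quarantine_host) is not derivable from the premises (the permission P(~quarantine_host) asserts only ~O(quarantine_host), not O(~quarantine_host)), so it does not yield O(~cease_operations).
No premise or chain of K-axiom applications forces O(~cease_operations), and none forces O(cease_operations). So ~cease_operations is neither obligatory nor forbidden under these norms.

Neither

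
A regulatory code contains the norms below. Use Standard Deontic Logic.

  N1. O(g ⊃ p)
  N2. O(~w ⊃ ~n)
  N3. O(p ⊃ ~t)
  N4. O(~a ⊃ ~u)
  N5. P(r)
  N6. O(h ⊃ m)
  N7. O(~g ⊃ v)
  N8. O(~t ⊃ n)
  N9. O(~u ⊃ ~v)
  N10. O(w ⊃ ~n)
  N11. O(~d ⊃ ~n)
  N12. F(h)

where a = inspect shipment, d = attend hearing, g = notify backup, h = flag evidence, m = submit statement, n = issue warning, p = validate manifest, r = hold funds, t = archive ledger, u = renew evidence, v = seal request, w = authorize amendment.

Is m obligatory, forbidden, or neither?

Premise 6 is O(h ⊃ m), but O(h) is not derivable from the premises, so it does not yield O(m).
No premise or chain of K-axiom applications forces O(m), and none forces O(~m). So m is neither obligatory nor forbidden under these norms.

Neither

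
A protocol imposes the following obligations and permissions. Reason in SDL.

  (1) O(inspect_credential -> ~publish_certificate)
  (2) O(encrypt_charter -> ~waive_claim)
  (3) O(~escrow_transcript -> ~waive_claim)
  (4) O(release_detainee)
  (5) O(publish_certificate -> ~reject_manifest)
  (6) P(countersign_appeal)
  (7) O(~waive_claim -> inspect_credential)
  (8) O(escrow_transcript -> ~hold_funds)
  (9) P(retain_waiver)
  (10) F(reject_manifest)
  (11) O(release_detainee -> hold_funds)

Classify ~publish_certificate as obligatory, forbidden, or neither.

Premise 4 states O(release_detainee) outright.
Premise 11 is O(release_detainee -> hold_funds); since O(release_detainee), deontic closure gives O(hold_funds).
Premise 8, O(escrow_transcript -> ~hold_funds), contraposes to O(hold_funds -> ~escrow_transcript); with O(hold_funds) we get O(~escrow_transcript).
With premise 3, O(~escrow_transcript -> ~waive_claim), the K-axiom yields O(~waive_claim).
Premise 7 is O(~waive_claim -> inspect_credential); since O(~waive_claim), deontic closure gives O(inspect_credential).
Premise 1 is O(inspect_credential -> ~publish_certificate); since O(inspect_credential), deontic closure gives O(~publish_certificate).
Premises 2, 5, 6, 9, 10 do not contribute to this derivation.
Hence ~publish_certificate is obligatory.

Obligatory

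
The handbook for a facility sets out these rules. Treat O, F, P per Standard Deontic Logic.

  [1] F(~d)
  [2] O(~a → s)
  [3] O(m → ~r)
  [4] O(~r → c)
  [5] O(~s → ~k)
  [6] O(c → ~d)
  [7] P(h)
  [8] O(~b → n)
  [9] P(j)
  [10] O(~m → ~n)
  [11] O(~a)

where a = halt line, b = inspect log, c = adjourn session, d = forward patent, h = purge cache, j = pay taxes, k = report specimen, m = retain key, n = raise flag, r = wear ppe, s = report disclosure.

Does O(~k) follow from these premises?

Premise 5 is O(~s → ~k), but O(~s) is not derivable from the premises, so it does not yield O(~k).
No other premise forces O(~k). An ideal world satisfying every premise can still have ~k false, so O(~k) is not derivable.

No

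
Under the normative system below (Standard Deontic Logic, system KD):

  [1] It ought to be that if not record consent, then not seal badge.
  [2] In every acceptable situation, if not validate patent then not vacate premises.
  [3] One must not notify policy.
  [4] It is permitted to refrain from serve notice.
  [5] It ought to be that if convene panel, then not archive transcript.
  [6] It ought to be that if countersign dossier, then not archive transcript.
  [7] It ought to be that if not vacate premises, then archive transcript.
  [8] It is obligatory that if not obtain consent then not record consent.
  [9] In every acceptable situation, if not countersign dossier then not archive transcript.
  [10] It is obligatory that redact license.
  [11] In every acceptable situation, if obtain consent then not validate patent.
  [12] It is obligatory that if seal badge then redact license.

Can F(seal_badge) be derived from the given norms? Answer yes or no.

Yes

Premises 6 and 9 are O(countersign_dossier → ¬archive_transcript) and O(¬countersign_dossier → ¬archive_transcript); every ideal world satisfies countersign_dossier or ¬countersign_dossier, so in either case ¬archive_transcript holds — hence O(¬archive_transcript).
Premise 7 is O(¬vacate_premises → archive_transcript); contrapositively O(¬archive_transcript → vacate_premises). Since O(¬archive_transcript) holds, K gives O(vacate_premises).
Premise 2 is O(¬validate_patent → ¬vacate_premises); contrapositively O(vacate_premises → validate_patent). Since O(vacate_premises) holds, K gives O(validate_patent).
Premise 11, O(obtain_consent → ¬validate_patent), contraposes to O(validate_patent → ¬obtain_consent); with O(validate_patent) we get O(¬obtain_consent).
Premise 8 is O(¬obtain_consent → ¬record_consent); since O(¬obtain_consent), deontic closure gives O(¬record_consent).
Premise 1 is O(¬record_consent → ¬seal_badge); since O(¬record_consent), deontic closure gives O(¬seal_badge).
Premises 3, 4, 5, 10, 12 do not contribute to this derivation.
So O(¬seal_badge) holds, i.e. F(seal_badge). The claim follows.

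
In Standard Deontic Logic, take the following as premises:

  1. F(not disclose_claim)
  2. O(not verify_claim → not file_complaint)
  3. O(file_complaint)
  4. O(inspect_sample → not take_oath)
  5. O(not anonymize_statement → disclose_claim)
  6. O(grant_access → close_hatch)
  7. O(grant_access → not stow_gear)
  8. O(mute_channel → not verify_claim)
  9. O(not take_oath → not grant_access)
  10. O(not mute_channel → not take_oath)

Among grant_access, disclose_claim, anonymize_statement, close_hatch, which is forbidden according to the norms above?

grant_access

From premise 3 we have O(file_complaint).
Premise 2, O(not verify_claim → not file_complaint), contraposes to O(file_complaint → verify_claim); with O(file_complaint) we get O(verify_claim).
The contrapositive of premise 8 (O(mute_channel → not verify_claim)) is O(verify_claim → not mute_channel), and O(verify_claim) is already established, so O(not mute_channel).
With premise 10, O(not mute_channel → not take_oath), the K-axiom yields O(not take_oath).
With premise 9, O(not take_oath → not grant_access), the K-axiom yields O(not grant_access).
So O(not grant_access) holds, i.e. grant_access is forbidden. None of the other listed options is forbidden under the premises.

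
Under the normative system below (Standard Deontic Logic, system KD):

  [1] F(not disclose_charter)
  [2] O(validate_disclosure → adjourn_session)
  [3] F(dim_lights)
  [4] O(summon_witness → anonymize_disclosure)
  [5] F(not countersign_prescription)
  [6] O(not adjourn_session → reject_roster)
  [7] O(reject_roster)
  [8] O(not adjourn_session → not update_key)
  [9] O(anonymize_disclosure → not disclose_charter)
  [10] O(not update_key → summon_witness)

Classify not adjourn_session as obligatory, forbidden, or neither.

Premise 1, F(not disclose_charter), is equivalent to O(disclose_charter).
Premise 9, O(anonymize_disclosure → not disclose_charter), contraposes to O(disclose_charter → not anonymize_disclosure); with O(disclose_charter) we get O(not anonymize_disclosure).
The contrapositive of premise 4 (O(summon_witness → anonymize_disclosure)) is O(not anonymize_disclosure → not summon_witness), and O(not anonymize_disclosure) is already established, so O(not summon_witness).
Premise 10 is O(not update_key → summon_witness); contrapositively O(not summon_witness → update_key). Since O(not summon_witness) holds, K gives O(update_key).
Premise 8, O(not adjourn_session → not update_key), contraposes to O(update_key → adjourn_session); with O(update_key) we get O(adjourn_session).
Premises 2, 3, 5, 6, 7 do not contribute to this derivation.
Thus O(adjourn_session), which is F(not adjourn_session): not adjourn_session is forbidden.

Forbidden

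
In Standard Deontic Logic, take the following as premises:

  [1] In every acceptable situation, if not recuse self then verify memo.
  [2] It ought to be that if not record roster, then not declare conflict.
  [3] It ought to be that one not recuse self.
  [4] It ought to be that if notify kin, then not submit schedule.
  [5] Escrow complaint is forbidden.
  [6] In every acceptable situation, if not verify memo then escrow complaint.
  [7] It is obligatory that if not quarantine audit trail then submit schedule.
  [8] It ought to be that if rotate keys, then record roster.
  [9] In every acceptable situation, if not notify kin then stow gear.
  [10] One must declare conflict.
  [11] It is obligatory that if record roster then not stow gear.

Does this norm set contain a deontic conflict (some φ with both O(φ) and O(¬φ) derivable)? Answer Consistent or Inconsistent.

Consistent

Premise 6 is O(¬verify_memo → escrow_complaint), but O(¬verify_memo) is not derivable from the premises, so it does not yield O(escrow_complaint).
So O(escrow_complaint) is not derivable, and the apparent clash with O(¬escrow_complaint) does not arise.
A world satisfying every obligation exists (e.g. declare_conflict=true, escrow_complaint=false, notify_kin=true, quarantine_audit_trail=true, record_roster=true, recuse_self=false, rotate_keys=false, stow_gear=false, submit_schedule=false, verify_memo=true); no atom is both obligatory and forbidden, so the set is consistent.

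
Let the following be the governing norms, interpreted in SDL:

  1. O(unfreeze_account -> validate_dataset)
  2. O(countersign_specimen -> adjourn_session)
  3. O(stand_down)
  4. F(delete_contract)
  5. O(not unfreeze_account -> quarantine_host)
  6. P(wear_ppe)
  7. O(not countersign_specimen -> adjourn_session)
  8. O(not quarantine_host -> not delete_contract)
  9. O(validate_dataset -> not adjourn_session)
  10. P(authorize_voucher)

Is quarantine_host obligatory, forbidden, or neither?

Obligatory

Premises 7 and 2 cover both cases: O(not countersign_specimen -> adjourn_session) and O(countersign_specimen -> adjourn_session). Since not countersign_specimen ∨ countersign_specimen is a tautology, O(adjourn_session) follows.
Premise 9 is O(validate_dataset -> not adjourn_session); contrapositively O(adjourn_session -> not validate_dataset). Since O(adjourn_session) holds, K gives O(not validate_dataset).
The contrapositive of premise 1 (O(unfreeze_account -> validate_dataset)) is O(not validate_dataset -> not unfreeze_account), and O(not validate_dataset) is already established, so O(not unfreeze_account).
From O(not unfreeze_account) and premise 5, O(not unfreeze_account -> quarantine_host), we obtain O(quarantine_host).
Premises 3, 4, 6, 8, 10 do not contribute to this derivation.
Hence quarantine_host is obligatory.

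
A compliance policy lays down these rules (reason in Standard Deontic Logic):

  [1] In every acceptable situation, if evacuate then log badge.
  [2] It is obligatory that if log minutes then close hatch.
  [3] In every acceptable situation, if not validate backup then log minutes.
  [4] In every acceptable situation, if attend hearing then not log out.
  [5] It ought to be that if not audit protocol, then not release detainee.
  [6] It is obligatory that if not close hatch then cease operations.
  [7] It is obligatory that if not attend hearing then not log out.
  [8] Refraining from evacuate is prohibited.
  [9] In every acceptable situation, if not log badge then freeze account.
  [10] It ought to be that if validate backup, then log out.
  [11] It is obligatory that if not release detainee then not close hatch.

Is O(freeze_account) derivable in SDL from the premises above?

Premise 9 is O(¬log_badge → freeze_account), but O(¬log_badge) is not derivable from the premises, so it does not yield O(freeze_account).
No other premise forces O(freeze_account). An ideal world satisfying every premise can still have freeze_account false, so O(freeze_account) is not derivable.

No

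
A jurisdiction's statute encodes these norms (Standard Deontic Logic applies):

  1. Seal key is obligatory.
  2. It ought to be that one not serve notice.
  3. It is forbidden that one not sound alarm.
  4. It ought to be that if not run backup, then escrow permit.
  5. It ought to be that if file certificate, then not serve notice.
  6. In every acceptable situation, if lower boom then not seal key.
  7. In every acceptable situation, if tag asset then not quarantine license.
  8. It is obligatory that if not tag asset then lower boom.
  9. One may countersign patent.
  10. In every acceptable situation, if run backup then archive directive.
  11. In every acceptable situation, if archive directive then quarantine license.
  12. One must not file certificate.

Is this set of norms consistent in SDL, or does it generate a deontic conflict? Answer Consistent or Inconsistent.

Premise 5 is O(file_certificate → ¬serve_notice); even if O(¬serve_notice) held, inferring O(file_certificate) would be affirming the consequent — invalid.
So O(file_certificate) is not derivable, and the apparent clash with O(¬file_certificate) does not arise.
A world satisfying every obligation exists (e.g. archive_directive=false, countersign_patent=false, escrow_permit=true, file_certificate=false, lower_boom=false, quarantine_license=false, run_backup=false, seal_key=true, serve_notice=false, sound_alarm=true, tag_asset=true); no atom is both obligatory and forbidden, so the set is consistent.

Consistent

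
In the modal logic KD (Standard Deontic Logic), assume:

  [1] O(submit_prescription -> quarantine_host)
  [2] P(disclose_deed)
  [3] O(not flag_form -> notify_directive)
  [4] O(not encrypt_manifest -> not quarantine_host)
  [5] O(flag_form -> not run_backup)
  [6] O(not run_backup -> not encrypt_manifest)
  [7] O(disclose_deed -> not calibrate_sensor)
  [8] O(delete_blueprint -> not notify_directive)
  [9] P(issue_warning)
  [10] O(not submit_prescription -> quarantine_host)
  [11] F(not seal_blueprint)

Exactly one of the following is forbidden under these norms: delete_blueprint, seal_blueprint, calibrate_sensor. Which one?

delete_blueprint

Premises 1 and 10 are O(submit_prescription -> quarantine_host) and O(not submit_prescription -> quarantine_host); every ideal world satisfies submit_prescription or not submit_prescription, so in either case quarantine_host holds — hence O(quarantine_host).
Premise 4 is O(not encrypt_manifest -> not quarantine_host); contrapositively O(quarantine_host -> encrypt_manifest). Since O(quarantine_host) holds, K gives O(encrypt_manifest).
Premise 6, O(not run_backup -> not encrypt_manifest), contraposes to O(encrypt_manifest -> run_backup); with O(encrypt_manifest) we get O(run_backup).
Premise 5 is O(flag_form -> not run_backup); contrapositively O(run_backup -> not flag_form). Since O(run_backup) holds, K gives O(not flag_form).
With premise 3, O(not flag_form -> notify_directive), the K-axiom yields O(notify_directive).
Premise 8 is O(delete_blueprint -> not notify_directive); contrapositively O(notify_directive -> not delete_blueprint). Since O(notify_directive) holds, K gives O(not delete_blueprint).
So O(not delete_blueprint) holds, i.e. delete_blueprint is forbidden. None of the other listed options is forbidden under the premises.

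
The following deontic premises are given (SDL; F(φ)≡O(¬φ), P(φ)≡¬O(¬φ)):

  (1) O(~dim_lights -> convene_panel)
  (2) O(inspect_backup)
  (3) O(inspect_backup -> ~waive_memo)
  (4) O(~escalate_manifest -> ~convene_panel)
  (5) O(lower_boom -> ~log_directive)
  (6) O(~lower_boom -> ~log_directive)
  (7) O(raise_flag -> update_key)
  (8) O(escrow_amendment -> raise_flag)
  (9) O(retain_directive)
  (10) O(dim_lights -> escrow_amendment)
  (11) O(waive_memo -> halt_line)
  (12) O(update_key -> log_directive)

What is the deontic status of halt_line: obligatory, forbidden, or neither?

Premise 11 is O(waive_memo -> halt_line), but O(waive_memo) is not derivable from the premises, so it does not yield O(halt_line).
No premise or chain of K-axiom applications forces O(halt_line), and none forces O(~halt_line). So halt_line is neither obligatory nor forbidden under these norms.

Neither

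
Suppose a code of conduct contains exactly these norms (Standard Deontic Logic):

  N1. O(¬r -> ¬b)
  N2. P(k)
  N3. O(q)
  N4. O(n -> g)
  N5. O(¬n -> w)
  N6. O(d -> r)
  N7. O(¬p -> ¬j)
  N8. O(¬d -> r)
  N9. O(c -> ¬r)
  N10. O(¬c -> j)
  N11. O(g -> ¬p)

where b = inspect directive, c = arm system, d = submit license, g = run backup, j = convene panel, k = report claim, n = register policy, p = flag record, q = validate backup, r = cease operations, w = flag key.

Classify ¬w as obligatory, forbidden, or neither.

Forbidden

By case analysis on d: premise 6 gives O(d -> r) and premise 8 gives O(¬d -> r), so O(r) either way.
The contrapositive of premise 9 (O(c -> ¬r)) is O(r -> ¬c), and O(r) is already established, so O(¬c).
Premise 10 is O(¬c -> j); since O(¬c), deontic closure gives O(j).
Premise 7 is O(¬p -> ¬j); contrapositively O(j -> p). Since O(j) holds, K gives O(p).
Premise 11, O(g -> ¬p), contraposes to O(p -> ¬g); with O(p) we get O(¬g).
Premise 4 is O(n -> g); contrapositively O(¬g -> ¬n). Since O(¬g) holds, K gives O(¬n).
From O(¬n) and premise 5, O(¬n -> w), we obtain O(w).
Premises 1, 2, 3 do not contribute to this derivation.
Thus O(w), which is F(¬w): ¬w is forbidden.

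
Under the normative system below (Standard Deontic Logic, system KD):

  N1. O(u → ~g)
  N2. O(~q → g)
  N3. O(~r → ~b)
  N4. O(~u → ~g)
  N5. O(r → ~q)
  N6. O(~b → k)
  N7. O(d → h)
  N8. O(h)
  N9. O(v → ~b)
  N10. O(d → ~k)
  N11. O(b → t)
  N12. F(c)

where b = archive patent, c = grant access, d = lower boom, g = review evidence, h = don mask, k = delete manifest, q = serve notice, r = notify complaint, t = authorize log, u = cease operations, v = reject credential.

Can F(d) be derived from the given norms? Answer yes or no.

Premises 4 and 1 are O(~u → ~g) and O(u → ~g); every ideal world satisfies ~u or u, so in either case ~g holds — hence O(~g).
The contrapositive of premise 2 (O(~q → g)) is O(~g → q), and O(~g) is already established, so O(q).
The contrapositive of premise 5 (O(r → ~q)) is O(q → ~r), and O(q) is already established, so O(~r).
With premise 3, O(~r → ~b), the K-axiom yields O(~b).
Applying K to premise 6 (O(~b → k)) and O(~b) yields O(k).
Premise 10 is O(d → ~k); contrapositively O(k → ~d). Since O(k) holds, K gives O(~d).
Premises 7, 8, 9, 11, 12 do not contribute to this derivation.
So O(~d) holds, i.e. F(d). The claim follows.

Yes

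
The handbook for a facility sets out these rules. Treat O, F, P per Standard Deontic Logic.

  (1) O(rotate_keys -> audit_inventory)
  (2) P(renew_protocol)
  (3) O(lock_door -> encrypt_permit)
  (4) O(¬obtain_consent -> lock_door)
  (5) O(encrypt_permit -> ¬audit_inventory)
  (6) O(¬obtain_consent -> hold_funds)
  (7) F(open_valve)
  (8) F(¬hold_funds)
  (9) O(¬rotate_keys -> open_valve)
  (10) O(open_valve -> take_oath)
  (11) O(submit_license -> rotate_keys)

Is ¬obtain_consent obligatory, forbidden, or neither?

F(open_valve) at premise 7 means O(¬open_valve).
The contrapositive of premise 9 (O(¬rotate_keys -> open_valve)) is O(¬open_valve -> rotate_keys), and O(¬open_valve) is already established, so O(rotate_keys).
Premise 1 is O(rotate_keys -> audit_inventory); since O(rotate_keys), deontic closure gives O(audit_inventory).
Premise 5, O(encrypt_permit -> ¬audit_inventory), contraposes to O(audit_inventory -> ¬encrypt_permit); with O(audit_inventory) we get O(¬encrypt_permit).
Premise 3, O(lock_door -> encrypt_permit), contraposes to O(¬encrypt_permit -> ¬lock_door); with O(¬encrypt_permit) we get O(¬lock_door).
The contrapositive of premise 4 (O(¬obtain_consent -> lock_door)) is O(¬lock_door -> obtain_consent), and O(¬lock_door) is already established, so O(obtain_consent).
Premises 2, 6, 8, 10, 11 do not contribute to this derivation.
Thus O(obtain_consent), which is F(¬obtain_consent): ¬obtain_consent is forbidden.

Forbidden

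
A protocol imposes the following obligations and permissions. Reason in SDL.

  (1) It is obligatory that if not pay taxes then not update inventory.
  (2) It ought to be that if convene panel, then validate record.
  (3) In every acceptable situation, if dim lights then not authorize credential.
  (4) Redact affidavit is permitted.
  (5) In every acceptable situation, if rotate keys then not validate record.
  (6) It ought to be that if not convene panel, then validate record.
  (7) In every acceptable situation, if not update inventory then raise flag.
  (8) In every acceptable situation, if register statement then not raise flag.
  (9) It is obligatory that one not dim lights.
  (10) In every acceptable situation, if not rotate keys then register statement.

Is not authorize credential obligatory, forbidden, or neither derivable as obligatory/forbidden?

Neither

Premise 3 is O(dim_lights → ¬authorize_credential), but O(dim_lights) is not derivable from the premises, so it does not yield O(¬authorize_credential).
No premise or chain of K-axiom applications forces O(¬authorize_credential), and none forces O(authorize_credential). So ¬authorize_credential is neither obligatory nor forbidden under these norms.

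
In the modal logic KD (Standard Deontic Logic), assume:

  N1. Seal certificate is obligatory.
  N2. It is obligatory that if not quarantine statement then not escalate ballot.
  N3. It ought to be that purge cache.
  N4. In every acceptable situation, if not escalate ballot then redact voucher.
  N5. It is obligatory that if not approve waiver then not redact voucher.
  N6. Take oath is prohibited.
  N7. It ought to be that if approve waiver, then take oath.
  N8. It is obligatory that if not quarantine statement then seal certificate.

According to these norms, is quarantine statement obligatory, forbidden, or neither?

Obligatory

Premise 6, F(take_oath), is equivalent to O(¬take_oath).
The contrapositive of premise 7 (O(approve_waiver → take_oath)) is O(¬take_oath → ¬approve_waiver), and O(¬take_oath) is already established, so O(¬approve_waiver).
From O(¬approve_waiver) and premise 5, O(¬approve_waiver → ¬redact_voucher), we obtain O(¬redact_voucher).
Premise 4, O(¬escalate_ballot → redact_voucher), contraposes to O(¬redact_voucher → escalate_ballot); with O(¬redact_voucher) we get O(escalate_ballot).
The contrapositive of premise 2 (O(¬quarantine_statement → ¬escalate_ballot)) is O(escalate_ballot → quarantine_statement), and O(escalate_ballot) is already established, so O(quarantine_statement).
Premises 1, 3, 8 do not contribute to this derivation.
Hence quarantine_statement is obligatory.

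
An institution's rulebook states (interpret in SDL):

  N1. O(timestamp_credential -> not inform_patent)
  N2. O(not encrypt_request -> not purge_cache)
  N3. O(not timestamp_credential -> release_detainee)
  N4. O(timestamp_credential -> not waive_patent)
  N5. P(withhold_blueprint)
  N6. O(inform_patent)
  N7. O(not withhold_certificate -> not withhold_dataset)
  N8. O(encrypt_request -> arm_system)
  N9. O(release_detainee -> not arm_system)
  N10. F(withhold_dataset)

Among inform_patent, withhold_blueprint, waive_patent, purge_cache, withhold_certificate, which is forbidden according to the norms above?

Premise 6 states O(inform_patent) outright.
Premise 1 is O(timestamp_credential -> not inform_patent); contrapositively O(inform_patent -> not timestamp_credential). Since O(inform_patent) holds, K gives O(not timestamp_credential).
Premise 3 is O(not timestamp_credential -> release_detainee); since O(not timestamp_credential), deontic closure gives O(release_detainee).
Premise 9 is O(release_detainee -> not arm_system); since O(release_detainee), deontic closure gives O(not arm_system).
The contrapositive of premise 8 (O(encrypt_request -> arm_system)) is O(not arm_system -> not encrypt_request), and O(not arm_system) is already established, so O(not encrypt_request).
From O(not encrypt_request) and premise 2, O(not encrypt_request -> not purge_cache), we obtain O(not purge_cache).
So O(not purge_cache) holds, i.e. purge_cache is forbidden. None of the other listed options is forbidden under the premises.

purge_cache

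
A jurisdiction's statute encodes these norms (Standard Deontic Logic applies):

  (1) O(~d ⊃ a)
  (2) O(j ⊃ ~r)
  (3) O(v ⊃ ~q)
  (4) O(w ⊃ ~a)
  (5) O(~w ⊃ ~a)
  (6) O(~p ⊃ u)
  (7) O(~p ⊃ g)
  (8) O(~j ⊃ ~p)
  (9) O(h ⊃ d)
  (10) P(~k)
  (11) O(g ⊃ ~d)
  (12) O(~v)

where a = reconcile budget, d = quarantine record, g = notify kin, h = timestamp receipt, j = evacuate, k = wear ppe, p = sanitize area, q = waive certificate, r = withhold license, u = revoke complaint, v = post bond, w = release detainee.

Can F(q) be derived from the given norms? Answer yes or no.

Premise 3 is O(v ⊃ ~q), but O(v) is not derivable from the premises, so it does not yield O(~q).
No other premise forces O(~q). An ideal world satisfying every premise can still have q true, so F(q) is not derivable.

No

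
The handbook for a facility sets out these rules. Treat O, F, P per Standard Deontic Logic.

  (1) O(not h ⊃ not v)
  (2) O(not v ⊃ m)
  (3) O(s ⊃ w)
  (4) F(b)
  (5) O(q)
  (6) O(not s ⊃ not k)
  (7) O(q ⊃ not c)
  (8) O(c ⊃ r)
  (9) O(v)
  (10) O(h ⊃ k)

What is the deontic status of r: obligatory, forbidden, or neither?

Premise 8 is O(c ⊃ r), but O(c) is not derivable from the premises, so it does not yield O(r).
No premise or chain of K-axiom applications forces O(r), and none forces O(not r). So r is neither obligatory nor forbidden under these norms.

Neither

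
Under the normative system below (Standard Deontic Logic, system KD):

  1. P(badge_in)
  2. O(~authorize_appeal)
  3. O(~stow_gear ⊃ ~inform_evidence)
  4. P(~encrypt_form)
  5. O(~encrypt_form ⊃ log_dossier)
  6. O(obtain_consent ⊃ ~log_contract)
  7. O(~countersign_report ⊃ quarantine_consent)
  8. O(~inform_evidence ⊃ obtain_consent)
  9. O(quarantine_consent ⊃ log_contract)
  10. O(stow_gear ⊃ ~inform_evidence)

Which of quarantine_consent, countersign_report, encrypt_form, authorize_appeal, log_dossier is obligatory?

countersign_report

Premises 10 and 3 are O(stow_gear ⊃ ~inform_evidence) and O(~stow_gear ⊃ ~inform_evidence); every ideal world satisfies stow_gear or ~stow_gear, so in either case ~inform_evidence holds — hence O(~inform_evidence).
From O(~inform_evidence) and premise 8, O(~inform_evidence ⊃ obtain_consent), we obtain O(obtain_consent).
With premise 6, O(obtain_consent ⊃ ~log_contract), the K-axiom yields O(~log_contract).
Premise 9 is O(quarantine_consent ⊃ log_contract); contrapositively O(~log_contract ⊃ ~quarantine_consent). Since O(~log_contract) holds, K gives O(~quarantine_consent).
Premise 7, O(~countersign_report ⊃ quarantine_consent), contraposes to O(~quarantine_consent ⊃ countersign_report); with O(~quarantine_consent) we get O(countersign_report).
So O(countersign_report) holds — countersign_report is obligatory. None of the other listed options is made obligatory by any chain of premises.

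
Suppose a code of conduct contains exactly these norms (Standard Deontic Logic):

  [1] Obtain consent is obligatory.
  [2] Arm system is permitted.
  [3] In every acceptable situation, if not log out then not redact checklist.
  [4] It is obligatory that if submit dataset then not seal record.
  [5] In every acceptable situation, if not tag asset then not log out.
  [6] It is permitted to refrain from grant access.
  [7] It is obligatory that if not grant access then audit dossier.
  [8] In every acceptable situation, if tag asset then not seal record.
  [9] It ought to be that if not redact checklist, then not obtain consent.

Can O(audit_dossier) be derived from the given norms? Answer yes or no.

No

Premise 7 is O(¬grant_access → audit_dossier), but O(¬grant_access) is not derivable from the premises (the permission P(¬grant_access) asserts only ¬O(grant_access), not O(¬grant_access)), so it does not yield O(audit_dossier).
No other premise forces O(audit_dossier). An ideal world satisfying every premise can still have audit_dossier false, so O(audit_dossier) is not derivable.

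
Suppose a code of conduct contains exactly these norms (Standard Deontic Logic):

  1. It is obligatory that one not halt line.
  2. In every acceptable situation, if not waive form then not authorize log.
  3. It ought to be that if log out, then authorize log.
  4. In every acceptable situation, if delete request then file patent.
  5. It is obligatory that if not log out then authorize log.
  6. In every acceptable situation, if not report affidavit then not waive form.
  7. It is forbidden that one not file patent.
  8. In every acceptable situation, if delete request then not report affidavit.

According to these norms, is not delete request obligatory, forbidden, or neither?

Obligatory

By case analysis on ¬log_out: premise 5 gives O(¬log_out → authorize_log) and premise 3 gives O(log_out → authorize_log), so O(authorize_log) either way.
Premise 2 is O(¬waive_form → ¬authorize_log); contrapositively O(authorize_log → waive_form). Since O(authorize_log) holds, K gives O(waive_form).
Premise 6 is O(¬report_affidavit → ¬waive_form); contrapositively O(waive_form → report_affidavit). Since O(waive_form) holds, K gives O(report_affidavit).
The contrapositive of premise 8 (O(delete_request → ¬report_affidavit)) is O(report_affidavit → ¬delete_request), and O(report_affidavit) is already established, so O(¬delete_request).
Premises 1, 4, 7 do not contribute to this derivation.
Hence ¬delete_request is obligatory.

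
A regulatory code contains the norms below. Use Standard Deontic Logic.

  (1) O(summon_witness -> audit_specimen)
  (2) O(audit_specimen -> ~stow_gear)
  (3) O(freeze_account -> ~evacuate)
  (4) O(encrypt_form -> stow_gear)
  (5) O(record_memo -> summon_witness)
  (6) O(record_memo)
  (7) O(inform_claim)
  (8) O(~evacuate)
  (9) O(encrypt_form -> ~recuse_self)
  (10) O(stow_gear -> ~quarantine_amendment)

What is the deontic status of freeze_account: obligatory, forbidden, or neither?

Neither

Premise 3 is O(freeze_account -> ~evacuate); even if O(~evacuate) held, inferring O(freeze_account) would be affirming the consequent — invalid.
No premise or chain of K-axiom applications forces O(freeze_account), and none forces O(~freeze_account). So freeze_account is neither obligatory nor forbidden under these norms.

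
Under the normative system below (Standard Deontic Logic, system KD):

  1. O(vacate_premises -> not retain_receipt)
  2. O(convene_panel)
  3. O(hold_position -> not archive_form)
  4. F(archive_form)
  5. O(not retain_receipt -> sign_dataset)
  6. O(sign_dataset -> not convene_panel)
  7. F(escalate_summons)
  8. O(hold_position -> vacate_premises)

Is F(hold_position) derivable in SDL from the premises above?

From premise 2 we have O(convene_panel).
Premise 6, O(sign_dataset -> not convene_panel), contraposes to O(convene_panel -> not sign_dataset); with O(convene_panel) we get O(not sign_dataset).
Premise 5, O(not retain_receipt -> sign_dataset), contraposes to O(not sign_dataset -> retain_receipt); with O(not sign_dataset) we get O(retain_receipt).
Premise 1 is O(vacate_premises -> not retain_receipt); contrapositively O(retain_receipt -> not vacate_premises). Since O(retain_receipt) holds, K gives O(not vacate_premises).
The contrapositive of premise 8 (O(hold_position -> vacate_premises)) is O(not vacate_premises -> not hold_position), and O(not vacate_premises) is already established, so O(not hold_position).
Premises 3, 4, 7 do not contribute to this derivation.
So O(not hold_position) holds, i.e. F(hold_position). The claim follows.

Yes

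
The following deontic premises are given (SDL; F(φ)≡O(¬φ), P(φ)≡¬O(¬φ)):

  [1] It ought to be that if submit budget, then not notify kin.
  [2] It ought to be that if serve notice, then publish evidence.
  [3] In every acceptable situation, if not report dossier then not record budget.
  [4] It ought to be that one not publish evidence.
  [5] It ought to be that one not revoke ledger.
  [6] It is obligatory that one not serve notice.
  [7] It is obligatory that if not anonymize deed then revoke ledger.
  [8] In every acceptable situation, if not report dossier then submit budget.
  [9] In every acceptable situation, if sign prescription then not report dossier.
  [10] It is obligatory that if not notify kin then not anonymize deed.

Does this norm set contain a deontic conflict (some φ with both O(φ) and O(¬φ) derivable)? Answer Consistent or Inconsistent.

Premise 2 is O(serve_notice → publish_evidence), but O(serve_notice) is not derivable from the premises, so it does not yield O(publish_evidence).
So O(publish_evidence) is not derivable, and the apparent clash with O(¬publish_evidence) does not arise.
A world satisfying every obligation exists (e.g. anonymize_deed=true, notify_kin=true, publish_evidence=false, record_budget=false, report_dossier=true, revoke_ledger=false, serve_notice=false, sign_prescription=false, submit_budget=false); no atom is both obligatory and forbidden, so the set is consistent.

Consistent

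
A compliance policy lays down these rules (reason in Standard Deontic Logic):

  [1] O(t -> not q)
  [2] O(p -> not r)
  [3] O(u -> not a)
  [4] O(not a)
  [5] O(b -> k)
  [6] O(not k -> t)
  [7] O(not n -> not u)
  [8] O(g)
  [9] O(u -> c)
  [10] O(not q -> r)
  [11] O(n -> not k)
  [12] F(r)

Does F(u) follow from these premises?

Yes

Premise 12 is F(r), i.e. O(not r).
Premise 10, O(not q -> r), contraposes to O(not r -> q); with O(not r) we get O(q).
Premise 1, O(t -> not q), contraposes to O(q -> not t); with O(q) we get O(not t).
Premise 6 is O(not k -> t); contrapositively O(not t -> k). Since O(not t) holds, K gives O(k).
Premise 11 is O(n -> not k); contrapositively O(k -> not n). Since O(k) holds, K gives O(not n).
With premise 7, O(not n -> not u), the K-axiom yields O(not u).
Premises 2, 3, 4, 5, 8, 9 do not contribute to this derivation.
So O(not u) holds, i.e. F(u). The claim follows.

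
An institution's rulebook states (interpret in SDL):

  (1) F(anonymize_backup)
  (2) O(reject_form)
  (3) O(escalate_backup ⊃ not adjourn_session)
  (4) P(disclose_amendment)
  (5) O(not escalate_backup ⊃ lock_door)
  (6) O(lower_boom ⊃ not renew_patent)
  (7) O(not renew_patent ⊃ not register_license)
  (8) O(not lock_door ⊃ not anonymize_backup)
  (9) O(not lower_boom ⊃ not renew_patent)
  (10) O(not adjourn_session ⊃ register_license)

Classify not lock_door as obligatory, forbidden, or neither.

Premises 9 and 6 are O(not lower_boom ⊃ not renew_patent) and O(lower_boom ⊃ not renew_patent); every ideal world satisfies not lower_boom or lower_boom, so in either case not renew_patent holds — hence O(not renew_patent).
With premise 7, O(not renew_patent ⊃ not register_license), the K-axiom yields O(not register_license).
Premise 10 is O(not adjourn_session ⊃ register_license); contrapositively O(not register_license ⊃ adjourn_session). Since O(not register_license) holds, K gives O(adjourn_session).
Premise 3 is O(escalate_backup ⊃ not adjourn_session); contrapositively O(adjourn_session ⊃ not escalate_backup). Since O(adjourn_session) holds, K gives O(not escalate_backup).
With premise 5, O(not escalate_backup ⊃ lock_door), the K-axiom yields O(lock_door).
Premises 1, 2, 4, 8 do not contribute to this derivation.
Thus O(lock_door), which is F(not lock_door): not lock_door is forbidden.

Forbidden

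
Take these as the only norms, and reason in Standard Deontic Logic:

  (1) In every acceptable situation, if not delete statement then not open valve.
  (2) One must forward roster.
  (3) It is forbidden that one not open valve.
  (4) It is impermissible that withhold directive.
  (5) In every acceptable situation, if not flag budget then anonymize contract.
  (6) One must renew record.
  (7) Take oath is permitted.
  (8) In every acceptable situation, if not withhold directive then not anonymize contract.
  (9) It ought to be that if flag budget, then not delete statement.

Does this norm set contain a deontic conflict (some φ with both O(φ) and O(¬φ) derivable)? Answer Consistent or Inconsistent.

F(withhold_directive) at premise 4 means O(¬withhold_directive).
Applying K to premise 8 (O(¬withhold_directive → ¬anonymize_contract)) and O(¬withhold_directive) yields O(¬anonymize_contract).
The contrapositive of premise 5 (O(¬flag_budget → anonymize_contract)) is O(¬anonymize_contract → flag_budget), and O(¬anonymize_contract) is already established, so O(flag_budget).
With premise 9, O(flag_budget → ¬delete_statement), the K-axiom yields O(¬delete_statement).
With premise 1, O(¬delete_statement → ¬open_valve), the K-axiom yields O(¬open_valve).
Yet premise 3 is F(¬open_valve), i.e. O(open_valve).
We now have both O(¬open_valve) and O(open_valve) — open_valve is simultaneously obligatory and forbidden, violating the D-axiom.

Inconsistent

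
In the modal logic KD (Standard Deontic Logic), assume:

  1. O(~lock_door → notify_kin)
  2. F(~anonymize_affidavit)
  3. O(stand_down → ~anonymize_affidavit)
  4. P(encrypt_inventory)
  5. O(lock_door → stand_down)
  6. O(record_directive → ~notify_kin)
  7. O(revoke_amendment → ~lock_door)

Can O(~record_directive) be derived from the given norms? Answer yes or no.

Premise 2 is F(~anonymize_affidavit), i.e. O(anonymize_affidavit).
The contrapositive of premise 3 (O(stand_down → ~anonymize_affidavit)) is O(anonymize_affidavit → ~stand_down), and O(anonymize_affidavit) is already established, so O(~stand_down).
Premise 5, O(lock_door → stand_down), contraposes to O(~stand_down → ~lock_door); with O(~stand_down) we get O(~lock_door).
From O(~lock_door) and premise 1, O(~lock_door → notify_kin), we obtain O(notify_kin).
The contrapositive of premise 6 (O(record_directive → ~notify_kin)) is O(notify_kin → ~record_directive), and O(notify_kin) is already established, so O(~record_directive).
Premises 4, 7 do not contribute to this derivation.
So O(~record_directive) follows.

Yes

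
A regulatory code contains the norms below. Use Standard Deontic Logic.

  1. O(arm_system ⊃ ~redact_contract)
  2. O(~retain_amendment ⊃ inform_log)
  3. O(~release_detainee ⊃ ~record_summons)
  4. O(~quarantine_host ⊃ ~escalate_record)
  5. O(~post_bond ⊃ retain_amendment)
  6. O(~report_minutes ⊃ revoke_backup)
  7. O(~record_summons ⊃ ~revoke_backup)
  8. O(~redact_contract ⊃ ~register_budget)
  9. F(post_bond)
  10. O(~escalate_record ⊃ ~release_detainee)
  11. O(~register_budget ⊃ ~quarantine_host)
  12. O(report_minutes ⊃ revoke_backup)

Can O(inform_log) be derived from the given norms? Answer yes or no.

No

Premise 2 is O(~retain_amendment ⊃ inform_log), but O(~retain_amendment) is not derivable from the premises, so it does not yield O(inform_log).
No other premise forces O(inform_log). An ideal world satisfying every premise can still have inform_log false, so O(inform_log) is not derivable.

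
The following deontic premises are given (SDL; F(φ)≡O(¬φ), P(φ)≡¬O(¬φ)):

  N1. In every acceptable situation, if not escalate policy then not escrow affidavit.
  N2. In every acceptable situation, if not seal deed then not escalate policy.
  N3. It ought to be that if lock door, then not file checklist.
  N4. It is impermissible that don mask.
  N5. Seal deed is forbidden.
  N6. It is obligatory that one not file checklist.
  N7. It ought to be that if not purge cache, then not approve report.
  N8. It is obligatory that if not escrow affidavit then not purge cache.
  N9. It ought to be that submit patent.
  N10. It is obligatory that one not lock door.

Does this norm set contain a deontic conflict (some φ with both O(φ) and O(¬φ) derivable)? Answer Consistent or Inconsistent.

Consistent

Premise 3 is O(lock_door → ¬file_checklist); even if O(¬file_checklist) held, inferring O(lock_door) would be affirming the consequent — invalid.
So O(lock_door) is not derivable, and the apparent clash with O(¬lock_door) does not arise.
A world satisfying every obligation exists (e.g. approve_report=false, don_mask=false, escalate_policy=false, escrow_affidavit=false, file_checklist=false, lock_door=false, purge_cache=false, seal_deed=false, submit_patent=true); no atom is both obligatory and forbidden, so the set is consistent.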